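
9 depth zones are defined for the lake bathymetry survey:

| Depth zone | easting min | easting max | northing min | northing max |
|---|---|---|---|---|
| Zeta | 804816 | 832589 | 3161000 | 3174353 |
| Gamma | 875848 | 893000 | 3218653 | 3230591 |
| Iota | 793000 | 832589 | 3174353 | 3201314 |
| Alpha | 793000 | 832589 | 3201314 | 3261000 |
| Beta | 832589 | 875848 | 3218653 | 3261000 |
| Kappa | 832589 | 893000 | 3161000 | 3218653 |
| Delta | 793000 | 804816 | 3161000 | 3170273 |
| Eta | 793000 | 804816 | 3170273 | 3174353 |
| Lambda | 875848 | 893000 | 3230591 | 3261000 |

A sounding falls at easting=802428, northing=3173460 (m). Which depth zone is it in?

Eta

The point has easting = 802428 and northing = 3173460.
Only Eta satisfies 793000 ≤ easting ≤ 804816 and 3170273 ≤ northing ≤ 3174353.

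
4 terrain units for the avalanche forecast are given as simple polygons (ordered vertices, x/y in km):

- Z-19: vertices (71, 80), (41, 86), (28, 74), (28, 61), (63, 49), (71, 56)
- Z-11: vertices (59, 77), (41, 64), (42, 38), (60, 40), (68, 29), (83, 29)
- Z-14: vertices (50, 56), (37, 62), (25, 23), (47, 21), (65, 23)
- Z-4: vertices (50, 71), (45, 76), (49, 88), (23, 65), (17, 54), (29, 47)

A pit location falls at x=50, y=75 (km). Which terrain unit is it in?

Cast a ray rightward from (50, 75). For each polygon, the edges (by vertex number in listed order) whose endpoints lie on opposite sides of y = 75, where each meets that height, and whether that is right or left of the point:
Z-19: 2–3 at x≈29.1 (left), 6–1 at x≈71.0 (right) → 1 crossing.
Z-11: 1–2 at x≈56.2 (right), 6–1 at x≈60.0 (right) → 2 crossings.
Z-14: no edge straddles that height → 0 crossings.
Z-4: 1–2 at x≈46.0 (left), 3–4 at x≈34.3 (left) → 0 crossings.
Only Z-19 has an odd count, so the point is inside Z-19.

Z-19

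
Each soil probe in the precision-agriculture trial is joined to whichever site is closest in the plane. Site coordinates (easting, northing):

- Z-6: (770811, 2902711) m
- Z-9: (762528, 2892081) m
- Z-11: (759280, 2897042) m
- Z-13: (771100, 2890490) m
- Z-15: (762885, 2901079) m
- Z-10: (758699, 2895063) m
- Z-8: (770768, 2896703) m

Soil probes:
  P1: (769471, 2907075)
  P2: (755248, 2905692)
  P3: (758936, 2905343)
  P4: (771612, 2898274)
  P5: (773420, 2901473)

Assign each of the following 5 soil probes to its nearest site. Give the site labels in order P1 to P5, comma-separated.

P1 → Z-6 (d²=20840096.00)
P2 → Z-15 (d²=79603538.00)
P3 → Z-15 (d²=33776297.00)
P4 → Z-8 (d²=3180377.00)
P5 → Z-6 (d²=8339525.00)

Z-6, Z-15, Z-15, Z-8, Z-6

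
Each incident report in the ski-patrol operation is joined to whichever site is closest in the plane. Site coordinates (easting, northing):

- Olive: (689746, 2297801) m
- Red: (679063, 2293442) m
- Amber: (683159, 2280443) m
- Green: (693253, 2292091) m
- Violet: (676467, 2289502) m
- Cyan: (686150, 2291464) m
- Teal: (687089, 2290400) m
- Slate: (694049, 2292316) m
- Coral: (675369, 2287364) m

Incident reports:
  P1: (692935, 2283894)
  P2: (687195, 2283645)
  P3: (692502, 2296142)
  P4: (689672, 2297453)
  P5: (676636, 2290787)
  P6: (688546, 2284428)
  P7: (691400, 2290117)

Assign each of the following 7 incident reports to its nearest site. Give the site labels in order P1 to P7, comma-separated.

Green, Amber, Olive, Olive, Violet, Teal, Green

P1 → Green (d²=67291933.00)
P2 → Amber (d²=26542100.00)
P3 → Olive (d²=10347817.00)
P4 → Olive (d²=126580.00)
P5 → Violet (d²=1679786.00)
P6 → Teal (d²=37787633.00)
P7 → Green (d²=7330285.00)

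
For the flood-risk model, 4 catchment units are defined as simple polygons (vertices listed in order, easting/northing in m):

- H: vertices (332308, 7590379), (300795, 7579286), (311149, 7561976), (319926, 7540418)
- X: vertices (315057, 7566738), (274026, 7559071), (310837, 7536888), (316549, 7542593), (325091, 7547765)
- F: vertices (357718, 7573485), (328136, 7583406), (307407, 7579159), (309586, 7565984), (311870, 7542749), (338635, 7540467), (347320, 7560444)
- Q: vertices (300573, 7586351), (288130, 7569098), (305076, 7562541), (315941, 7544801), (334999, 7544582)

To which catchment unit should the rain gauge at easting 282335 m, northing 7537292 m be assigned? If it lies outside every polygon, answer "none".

none

Cast a ray rightward from (282335, 7537292). For each polygon, the edges (by vertex number in listed order) whose endpoints lie on opposite sides of northing = 7537292, where each meets that height, and whether that is right or left of the point:
H: no edge straddles that height → 0 crossings.
X: 2–3 at easting≈310166.6 (right), 3–4 at easting≈311241.5 (right) → 2 crossings.
F: no edge straddles that height → 0 crossings.
Q: no edge straddles that height → 0 crossings.
All counts are even, so the point lies outside every listed polygon.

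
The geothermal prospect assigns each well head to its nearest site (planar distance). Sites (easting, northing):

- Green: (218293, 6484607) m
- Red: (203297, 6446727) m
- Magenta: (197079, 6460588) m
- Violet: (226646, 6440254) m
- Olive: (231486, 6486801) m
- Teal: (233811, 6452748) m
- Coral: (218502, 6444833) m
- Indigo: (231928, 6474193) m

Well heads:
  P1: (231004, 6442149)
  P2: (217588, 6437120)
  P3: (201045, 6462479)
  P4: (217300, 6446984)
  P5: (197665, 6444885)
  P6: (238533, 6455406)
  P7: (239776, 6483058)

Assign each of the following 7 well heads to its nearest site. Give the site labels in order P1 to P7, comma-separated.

Violet, Coral, Magenta, Coral, Red, Teal, Olive

P1 → Violet (d²=22583189.00)
P2 → Coral (d²=60325765.00)
P3 → Magenta (d²=19305037.00)
P4 → Coral (d²=6071605.00)
P5 → Red (d²=35112388.00)
P6 → Teal (d²=29362248.00)
P7 → Olive (d²=82734149.00)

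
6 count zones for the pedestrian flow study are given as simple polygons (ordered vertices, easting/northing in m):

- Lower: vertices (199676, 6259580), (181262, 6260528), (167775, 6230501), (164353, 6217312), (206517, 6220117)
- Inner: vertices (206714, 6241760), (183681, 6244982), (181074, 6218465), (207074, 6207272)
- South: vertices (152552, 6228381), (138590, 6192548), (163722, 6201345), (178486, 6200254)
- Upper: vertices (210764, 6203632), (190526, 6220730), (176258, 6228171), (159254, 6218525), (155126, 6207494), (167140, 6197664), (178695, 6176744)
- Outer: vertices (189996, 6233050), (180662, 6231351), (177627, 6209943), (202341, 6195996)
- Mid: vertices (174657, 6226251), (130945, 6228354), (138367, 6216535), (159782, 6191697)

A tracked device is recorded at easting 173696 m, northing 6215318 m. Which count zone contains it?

Cast a ray rightward from (173696, 6215318). For each polygon, the edges (by vertex number in listed order) whose endpoints lie on opposite sides of northing = 6215318, where each meets that height, and whether that is right or left of the point:
Lower: no edge straddles that height → 0 crossings.
Inner: 3–4 at easting≈188384.1 (right), 4–1 at easting≈206990.0 (right) → 2 crossings.
South: 1–2 at easting≈147462.1 (left), 4–1 at easting≈164596.5 (left) → 0 crossings.
Upper: 1–2 at easting≈196931.9 (right), 4–5 at easting≈158053.9 (left) → 1 crossing.
Outer: 2–3 at easting≈178389.0 (right), 4–1 at easting≈195903.6 (right) → 2 crossings.
Mid: 3–4 at easting≈139416.3 (left), 4–1 at easting≈169950.5 (left) → 0 crossings.
Only Upper has an odd count, so the point is inside Upper.

Upper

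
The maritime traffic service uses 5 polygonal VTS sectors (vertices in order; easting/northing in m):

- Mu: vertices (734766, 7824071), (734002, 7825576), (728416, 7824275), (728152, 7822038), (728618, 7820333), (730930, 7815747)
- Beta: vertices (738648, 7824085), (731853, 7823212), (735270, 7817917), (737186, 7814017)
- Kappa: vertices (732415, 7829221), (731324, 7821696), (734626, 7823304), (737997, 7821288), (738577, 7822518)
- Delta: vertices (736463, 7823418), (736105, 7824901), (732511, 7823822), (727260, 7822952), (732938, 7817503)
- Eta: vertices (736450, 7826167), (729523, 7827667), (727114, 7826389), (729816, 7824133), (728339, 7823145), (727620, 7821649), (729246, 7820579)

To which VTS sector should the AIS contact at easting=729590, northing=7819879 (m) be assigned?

Cast a ray rightward from (729590, 7819879). For each polygon, the edges (by vertex number in listed order) whose endpoints lie on opposite sides of northing = 7819879, where each meets that height, and whether that is right or left of the point:
Mu: 5–6 at easting≈728846.9 (left), 6–1 at easting≈732834.2 (right) → 1 crossing.
Beta: 2–3 at easting≈734003.9 (right), 4–1 at easting≈738037.2 (right) → 2 crossings.
Kappa: no edge straddles that height → 0 crossings.
Delta: 4–5 at easting≈730462.1 (right), 5–1 at easting≈734354.0 (right) → 2 crossings.
Eta: no edge straddles that height → 0 crossings.
Only Mu has an odd count, so the point is inside Mu.

Mu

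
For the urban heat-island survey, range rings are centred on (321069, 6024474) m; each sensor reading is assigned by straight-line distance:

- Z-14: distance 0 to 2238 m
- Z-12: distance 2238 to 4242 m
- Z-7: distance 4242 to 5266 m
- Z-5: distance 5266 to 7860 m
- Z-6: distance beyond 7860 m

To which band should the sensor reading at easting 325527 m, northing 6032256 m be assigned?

Distance = √((325527−321069)² + (6032256−6024474)²) = √(19873764.000 + 60559524.000) = 8968.461 m.
7860 ≤ 8968.461 < ∞ → Z-6.

Z-6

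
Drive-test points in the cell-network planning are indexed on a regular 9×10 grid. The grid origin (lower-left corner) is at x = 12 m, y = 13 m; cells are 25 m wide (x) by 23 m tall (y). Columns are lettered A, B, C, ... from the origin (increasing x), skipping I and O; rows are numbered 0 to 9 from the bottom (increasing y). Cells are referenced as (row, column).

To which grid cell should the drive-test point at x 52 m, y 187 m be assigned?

Column index: ⌊(52 − 12) / 25⌋ = ⌊1.600⌋ = 1 → column B
Row offset from origin: ⌊(187 − 13) / 23⌋ = ⌊7.565⌋ = 7 → row 7

(7, B)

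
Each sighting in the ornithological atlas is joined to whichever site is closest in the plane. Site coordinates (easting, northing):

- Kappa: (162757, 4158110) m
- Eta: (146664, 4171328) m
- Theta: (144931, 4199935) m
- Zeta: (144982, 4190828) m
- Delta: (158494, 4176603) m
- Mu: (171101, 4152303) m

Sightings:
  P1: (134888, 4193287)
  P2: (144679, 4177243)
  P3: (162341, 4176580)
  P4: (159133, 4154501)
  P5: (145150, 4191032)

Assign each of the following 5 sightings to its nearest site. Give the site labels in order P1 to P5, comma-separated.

P1 → Zeta (d²=107935517.00)
P2 → Eta (d²=38927450.00)
P3 → Delta (d²=14799938.00)
P4 → Kappa (d²=26158257.00)
P5 → Zeta (d²=69840.00)

Zeta, Eta, Delta, Kappa, Zeta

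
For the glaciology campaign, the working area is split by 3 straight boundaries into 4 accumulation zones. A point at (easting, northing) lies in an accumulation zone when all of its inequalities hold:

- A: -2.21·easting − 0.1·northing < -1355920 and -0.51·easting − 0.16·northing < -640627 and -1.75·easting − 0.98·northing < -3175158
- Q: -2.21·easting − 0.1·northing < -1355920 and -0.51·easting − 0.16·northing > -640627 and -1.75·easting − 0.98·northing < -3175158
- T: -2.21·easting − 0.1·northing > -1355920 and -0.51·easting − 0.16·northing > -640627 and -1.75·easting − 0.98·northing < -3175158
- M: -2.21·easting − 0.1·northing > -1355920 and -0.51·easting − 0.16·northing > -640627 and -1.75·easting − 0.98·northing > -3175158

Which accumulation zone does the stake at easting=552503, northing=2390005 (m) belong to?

A

-2.21·552503 − 0.1·2390005 = -1460032.130, which is < -1355920
-0.51·552503 − 0.16·2390005 = -664177.330, which is < -640627
-1.75·552503 − 0.98·2390005 = -3309085.150, which is < -3175158
This sign pattern matches A.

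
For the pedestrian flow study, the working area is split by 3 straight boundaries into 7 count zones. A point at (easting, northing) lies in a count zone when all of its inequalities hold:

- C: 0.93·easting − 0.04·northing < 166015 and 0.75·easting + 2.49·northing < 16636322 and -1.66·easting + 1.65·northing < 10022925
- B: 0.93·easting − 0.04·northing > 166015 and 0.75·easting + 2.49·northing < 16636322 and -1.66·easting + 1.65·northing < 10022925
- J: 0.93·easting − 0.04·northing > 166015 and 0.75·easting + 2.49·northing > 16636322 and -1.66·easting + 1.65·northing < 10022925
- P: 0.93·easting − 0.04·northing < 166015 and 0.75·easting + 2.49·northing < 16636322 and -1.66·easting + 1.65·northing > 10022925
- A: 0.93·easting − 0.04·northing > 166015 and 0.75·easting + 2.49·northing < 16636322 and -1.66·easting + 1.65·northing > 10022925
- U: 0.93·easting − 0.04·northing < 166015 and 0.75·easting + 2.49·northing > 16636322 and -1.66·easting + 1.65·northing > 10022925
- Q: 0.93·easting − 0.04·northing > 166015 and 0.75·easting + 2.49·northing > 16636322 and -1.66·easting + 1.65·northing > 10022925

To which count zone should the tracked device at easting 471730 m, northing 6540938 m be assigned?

J

0.93·471730 − 0.04·6540938 = 177071.380, which is > 166015
0.75·471730 + 2.49·6540938 = 16640733.120, which is > 16636322
-1.66·471730 + 1.65·6540938 = 10009475.900, which is < 10022925
This sign pattern matches J.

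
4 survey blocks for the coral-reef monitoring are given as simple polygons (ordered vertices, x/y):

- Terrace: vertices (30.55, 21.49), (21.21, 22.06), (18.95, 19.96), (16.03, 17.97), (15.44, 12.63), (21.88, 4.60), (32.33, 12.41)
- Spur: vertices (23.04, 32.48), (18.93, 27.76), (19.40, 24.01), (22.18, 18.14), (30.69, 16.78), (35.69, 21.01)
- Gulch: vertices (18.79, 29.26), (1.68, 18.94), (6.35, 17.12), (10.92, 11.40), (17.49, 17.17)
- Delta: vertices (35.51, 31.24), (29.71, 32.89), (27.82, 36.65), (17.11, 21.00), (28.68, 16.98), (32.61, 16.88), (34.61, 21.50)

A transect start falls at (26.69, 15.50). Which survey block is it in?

Cast a ray rightward from (26.69, 15.50). For each polygon, the edges (by vertex number in listed order) whose endpoints lie on opposite sides of y = 15.50, where each meets that height, and whether that is right or left of the point:
Terrace: 4–5 at x≈15.757 (left), 7–1 at x≈31.724 (right) → 1 crossing.
Spur: no edge straddles that height → 0 crossings.
Gulch: 3–4 at x≈7.644 (left), 4–5 at x≈15.588 (left) → 0 crossings.
Delta: no edge straddles that height → 0 crossings.
Only Terrace has an odd count, so the point is inside Terrace.

Terrace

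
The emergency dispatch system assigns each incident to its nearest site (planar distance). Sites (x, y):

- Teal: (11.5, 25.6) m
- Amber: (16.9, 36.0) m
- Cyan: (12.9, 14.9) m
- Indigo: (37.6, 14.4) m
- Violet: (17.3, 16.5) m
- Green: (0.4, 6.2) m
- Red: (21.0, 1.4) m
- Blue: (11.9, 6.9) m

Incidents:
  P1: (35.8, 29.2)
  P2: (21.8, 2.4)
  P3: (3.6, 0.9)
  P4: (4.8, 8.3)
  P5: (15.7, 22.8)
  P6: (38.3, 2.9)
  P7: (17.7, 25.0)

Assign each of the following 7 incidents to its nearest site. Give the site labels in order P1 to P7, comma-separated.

Indigo, Red, Green, Green, Teal, Indigo, Teal

P1 → Indigo (d²=222.28)
P2 → Red (d²=1.64)
P3 → Green (d²=38.33)
P4 → Green (d²=23.77)
P5 → Teal (d²=25.48)
P6 → Indigo (d²=132.74)
P7 → Teal (d²=38.80)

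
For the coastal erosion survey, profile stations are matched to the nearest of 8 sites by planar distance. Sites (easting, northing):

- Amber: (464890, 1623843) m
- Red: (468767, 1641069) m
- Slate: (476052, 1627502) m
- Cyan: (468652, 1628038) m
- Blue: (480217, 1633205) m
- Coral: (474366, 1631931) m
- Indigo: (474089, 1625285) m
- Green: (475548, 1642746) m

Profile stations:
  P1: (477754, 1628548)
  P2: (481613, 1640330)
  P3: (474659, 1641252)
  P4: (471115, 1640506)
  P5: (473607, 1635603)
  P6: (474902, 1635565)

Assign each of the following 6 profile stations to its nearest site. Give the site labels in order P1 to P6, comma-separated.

Slate, Green, Green, Red, Coral, Coral

P1 → Slate (d²=3990920.00)
P2 → Green (d²=42621281.00)
P3 → Green (d²=3022357.00)
P4 → Red (d²=5830073.00)
P5 → Coral (d²=14059665.00)
P6 → Coral (d²=13493252.00)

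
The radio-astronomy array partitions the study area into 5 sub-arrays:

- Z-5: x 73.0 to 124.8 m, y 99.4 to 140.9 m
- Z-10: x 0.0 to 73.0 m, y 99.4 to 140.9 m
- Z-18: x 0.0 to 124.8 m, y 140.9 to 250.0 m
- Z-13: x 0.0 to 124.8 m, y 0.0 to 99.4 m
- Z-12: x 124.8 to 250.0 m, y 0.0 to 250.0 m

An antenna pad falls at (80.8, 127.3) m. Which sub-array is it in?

Z-5

The point has x = 80.8 and y = 127.3.
Only Z-5 satisfies 73.0 ≤ x ≤ 124.8 and 99.4 ≤ y ≤ 140.9.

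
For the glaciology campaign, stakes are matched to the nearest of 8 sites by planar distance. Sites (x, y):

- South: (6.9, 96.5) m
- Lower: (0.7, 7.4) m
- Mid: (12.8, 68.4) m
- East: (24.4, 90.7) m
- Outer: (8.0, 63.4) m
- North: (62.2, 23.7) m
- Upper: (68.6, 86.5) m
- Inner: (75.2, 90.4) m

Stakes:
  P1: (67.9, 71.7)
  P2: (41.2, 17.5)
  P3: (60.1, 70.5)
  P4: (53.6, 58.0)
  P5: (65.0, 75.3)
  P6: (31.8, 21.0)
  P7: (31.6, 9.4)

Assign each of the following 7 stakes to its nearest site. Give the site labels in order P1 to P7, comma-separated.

P1 → Upper (d²=219.53)
P2 → North (d²=479.44)
P3 → Upper (d²=328.25)
P4 → Upper (d²=1037.25)
P5 → Upper (d²=138.40)
P6 → North (d²=931.45)
P7 → Lower (d²=958.81)

Upper, North, Upper, Upper, Upper, North, Lower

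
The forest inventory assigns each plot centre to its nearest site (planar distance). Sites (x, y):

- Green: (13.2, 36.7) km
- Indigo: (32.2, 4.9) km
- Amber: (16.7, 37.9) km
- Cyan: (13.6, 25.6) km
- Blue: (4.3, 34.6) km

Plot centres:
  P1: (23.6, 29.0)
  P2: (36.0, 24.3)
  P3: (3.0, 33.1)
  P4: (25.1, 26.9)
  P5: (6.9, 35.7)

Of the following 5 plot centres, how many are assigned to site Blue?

2

P1 → Cyan
P2 → Indigo
P3 → Blue
P4 → Cyan
P5 → Blue
2 of the 5 go to Blue.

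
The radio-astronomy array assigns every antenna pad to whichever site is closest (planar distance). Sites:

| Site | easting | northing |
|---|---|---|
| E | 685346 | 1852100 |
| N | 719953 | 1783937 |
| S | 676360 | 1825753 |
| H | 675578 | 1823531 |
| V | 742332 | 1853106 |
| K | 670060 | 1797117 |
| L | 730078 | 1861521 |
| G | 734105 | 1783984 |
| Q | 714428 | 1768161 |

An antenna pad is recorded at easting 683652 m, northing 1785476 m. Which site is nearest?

Squared distances to each site:
E: 4441627012.000; N: 1320131122.000; S: 1675409993.000; H: 1513372501.000; V: 8017159300.000; K: 320255345.000; L: 7938215501.000; G: 2547731273.000; Q: 1246971401.000.
Minimum at K.

K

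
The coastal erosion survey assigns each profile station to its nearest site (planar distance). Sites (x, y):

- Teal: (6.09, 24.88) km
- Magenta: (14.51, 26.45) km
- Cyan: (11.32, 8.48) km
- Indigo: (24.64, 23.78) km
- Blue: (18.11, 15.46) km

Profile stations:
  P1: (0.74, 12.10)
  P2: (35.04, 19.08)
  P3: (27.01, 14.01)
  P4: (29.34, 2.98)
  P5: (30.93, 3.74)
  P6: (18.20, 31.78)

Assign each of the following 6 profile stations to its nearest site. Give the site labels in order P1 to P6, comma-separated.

P1 → Cyan (d²=125.04)
P2 → Indigo (d²=130.25)
P3 → Blue (d²=81.31)
P4 → Blue (d²=281.86)
P5 → Blue (d²=301.71)
P6 → Magenta (d²=42.03)

Cyan, Indigo, Blue, Blue, Blue, Magenta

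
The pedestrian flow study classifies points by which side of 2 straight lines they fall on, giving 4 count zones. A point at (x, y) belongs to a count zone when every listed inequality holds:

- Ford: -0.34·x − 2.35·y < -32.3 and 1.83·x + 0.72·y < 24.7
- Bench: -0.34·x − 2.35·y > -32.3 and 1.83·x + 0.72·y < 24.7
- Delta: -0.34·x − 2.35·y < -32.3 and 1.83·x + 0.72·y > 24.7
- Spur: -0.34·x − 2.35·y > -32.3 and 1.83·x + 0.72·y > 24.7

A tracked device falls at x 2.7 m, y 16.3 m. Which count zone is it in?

-0.34·2.7 − 2.35·16.3 = -39.223, which is < -32.3
1.83·2.7 + 0.72·16.3 = 16.677, which is < 24.7
This sign pattern matches Ford.

Ford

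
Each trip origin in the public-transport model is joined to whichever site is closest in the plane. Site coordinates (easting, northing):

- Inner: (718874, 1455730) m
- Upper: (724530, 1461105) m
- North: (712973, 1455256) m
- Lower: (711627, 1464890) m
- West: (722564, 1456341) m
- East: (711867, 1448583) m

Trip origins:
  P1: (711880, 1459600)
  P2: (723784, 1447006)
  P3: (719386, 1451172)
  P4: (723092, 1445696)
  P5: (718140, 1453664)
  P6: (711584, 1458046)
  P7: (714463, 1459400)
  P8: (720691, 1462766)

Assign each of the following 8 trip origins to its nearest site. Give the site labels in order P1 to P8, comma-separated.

North, West, Inner, West, Inner, North, North, Upper

P1 → North (d²=20064985.00)
P2 → West (d²=88630625.00)
P3 → Inner (d²=21037508.00)
P4 → West (d²=113594809.00)
P5 → Inner (d²=4807112.00)
P6 → North (d²=9713421.00)
P7 → North (d²=19392836.00)
P8 → Upper (d²=17496842.00)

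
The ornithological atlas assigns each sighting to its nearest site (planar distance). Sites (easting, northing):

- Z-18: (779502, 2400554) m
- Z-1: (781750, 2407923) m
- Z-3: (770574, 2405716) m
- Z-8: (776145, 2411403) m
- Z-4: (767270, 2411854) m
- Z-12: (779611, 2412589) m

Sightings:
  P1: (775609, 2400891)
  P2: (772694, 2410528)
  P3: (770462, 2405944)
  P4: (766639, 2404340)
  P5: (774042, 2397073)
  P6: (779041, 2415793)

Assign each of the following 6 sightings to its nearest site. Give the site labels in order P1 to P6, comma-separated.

P1 → Z-18 (d²=15269018.00)
P2 → Z-8 (d²=12675026.00)
P3 → Z-3 (d²=64528.00)
P4 → Z-3 (d²=17377601.00)
P5 → Z-18 (d²=41928961.00)
P6 → Z-12 (d²=10590516.00)

Z-18, Z-8, Z-3, Z-3, Z-18, Z-12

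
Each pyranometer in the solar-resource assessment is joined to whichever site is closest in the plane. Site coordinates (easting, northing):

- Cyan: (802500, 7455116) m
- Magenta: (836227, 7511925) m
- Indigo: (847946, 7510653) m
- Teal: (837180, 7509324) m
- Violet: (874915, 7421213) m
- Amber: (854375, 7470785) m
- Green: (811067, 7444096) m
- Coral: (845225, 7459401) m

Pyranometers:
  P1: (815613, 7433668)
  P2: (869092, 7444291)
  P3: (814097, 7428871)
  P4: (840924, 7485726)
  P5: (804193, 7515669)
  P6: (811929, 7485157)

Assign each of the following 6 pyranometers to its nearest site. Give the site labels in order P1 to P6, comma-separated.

Green, Violet, Green, Amber, Magenta, Cyan

P1 → Green (d²=129409300.00)
P2 → Violet (d²=566501413.00)
P3 → Green (d²=240981525.00)
P4 → Amber (d²=404162882.00)
P5 → Magenta (d²=1040194692.00)
P6 → Cyan (d²=991367722.00)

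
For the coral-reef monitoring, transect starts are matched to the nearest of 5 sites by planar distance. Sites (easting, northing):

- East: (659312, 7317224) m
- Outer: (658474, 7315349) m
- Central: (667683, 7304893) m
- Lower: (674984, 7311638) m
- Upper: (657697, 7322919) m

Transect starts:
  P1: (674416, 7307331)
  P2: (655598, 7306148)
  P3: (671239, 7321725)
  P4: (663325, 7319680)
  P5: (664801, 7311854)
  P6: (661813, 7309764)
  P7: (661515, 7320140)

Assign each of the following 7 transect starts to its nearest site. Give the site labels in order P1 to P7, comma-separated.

P1 → Lower (d²=18872873.00)
P2 → Outer (d²=92929777.00)
P3 → Lower (d²=115772594.00)
P4 → East (d²=22136105.00)
P5 → Outer (d²=52245954.00)
P6 → Outer (d²=42341146.00)
P7 → East (d²=13356265.00)

Lower, Outer, Lower, East, Outer, Outer, East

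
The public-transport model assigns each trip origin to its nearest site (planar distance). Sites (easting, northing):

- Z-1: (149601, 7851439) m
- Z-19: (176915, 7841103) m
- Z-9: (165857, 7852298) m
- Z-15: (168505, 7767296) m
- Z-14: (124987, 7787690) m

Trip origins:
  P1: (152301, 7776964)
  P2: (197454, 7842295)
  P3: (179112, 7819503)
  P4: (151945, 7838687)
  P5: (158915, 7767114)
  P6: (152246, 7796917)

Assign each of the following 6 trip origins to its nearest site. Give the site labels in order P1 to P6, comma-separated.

Z-15, Z-19, Z-19, Z-1, Z-15, Z-14

P1 → Z-15 (d²=356039840.00)
P2 → Z-19 (d²=423271385.00)
P3 → Z-19 (d²=471386809.00)
P4 → Z-1 (d²=168107840.00)
P5 → Z-15 (d²=92001224.00)
P6 → Z-14 (d²=828190610.00)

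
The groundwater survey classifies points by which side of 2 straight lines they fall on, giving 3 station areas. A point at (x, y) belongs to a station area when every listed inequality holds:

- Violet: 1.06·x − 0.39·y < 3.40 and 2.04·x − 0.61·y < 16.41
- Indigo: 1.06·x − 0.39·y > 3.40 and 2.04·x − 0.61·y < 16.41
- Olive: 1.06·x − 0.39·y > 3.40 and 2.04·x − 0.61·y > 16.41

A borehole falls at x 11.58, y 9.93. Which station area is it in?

1.06·11.58 − 0.39·9.93 = 8.402, which is > 3.40
2.04·11.58 − 0.61·9.93 = 17.566, which is > 16.41
This sign pattern matches Olive.

Olive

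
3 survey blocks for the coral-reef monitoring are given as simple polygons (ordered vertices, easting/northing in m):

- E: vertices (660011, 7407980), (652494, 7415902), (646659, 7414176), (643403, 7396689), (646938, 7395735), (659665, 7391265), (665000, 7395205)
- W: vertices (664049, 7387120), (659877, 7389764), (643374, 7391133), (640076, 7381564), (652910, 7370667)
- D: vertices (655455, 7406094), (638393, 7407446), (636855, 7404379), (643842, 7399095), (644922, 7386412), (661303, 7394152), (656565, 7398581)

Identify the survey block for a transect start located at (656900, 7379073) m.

W

Cast a ray rightward from (656900, 7379073). For each polygon, the edges (by vertex number in listed order) whose endpoints lie on opposite sides of northing = 7379073, where each meets that height, and whether that is right or left of the point:
E: no edge straddles that height → 0 crossings.
W: 4–5 at easting≈643009.8 (left), 5–1 at easting≈658601.0 (right) → 1 crossing.
D: no edge straddles that height → 0 crossings.
Only W has an odd count, so the point is inside W.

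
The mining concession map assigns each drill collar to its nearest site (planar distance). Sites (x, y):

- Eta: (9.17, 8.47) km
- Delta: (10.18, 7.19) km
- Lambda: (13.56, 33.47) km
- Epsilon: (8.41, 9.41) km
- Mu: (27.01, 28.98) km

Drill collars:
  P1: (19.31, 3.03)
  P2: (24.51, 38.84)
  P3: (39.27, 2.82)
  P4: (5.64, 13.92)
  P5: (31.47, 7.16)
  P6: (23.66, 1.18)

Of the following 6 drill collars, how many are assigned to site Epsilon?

P1 → Delta
P2 → Mu
P3 → Mu
P4 → Epsilon
P5 → Delta
P6 → Delta
1 of the 6 goes to Epsilon.

1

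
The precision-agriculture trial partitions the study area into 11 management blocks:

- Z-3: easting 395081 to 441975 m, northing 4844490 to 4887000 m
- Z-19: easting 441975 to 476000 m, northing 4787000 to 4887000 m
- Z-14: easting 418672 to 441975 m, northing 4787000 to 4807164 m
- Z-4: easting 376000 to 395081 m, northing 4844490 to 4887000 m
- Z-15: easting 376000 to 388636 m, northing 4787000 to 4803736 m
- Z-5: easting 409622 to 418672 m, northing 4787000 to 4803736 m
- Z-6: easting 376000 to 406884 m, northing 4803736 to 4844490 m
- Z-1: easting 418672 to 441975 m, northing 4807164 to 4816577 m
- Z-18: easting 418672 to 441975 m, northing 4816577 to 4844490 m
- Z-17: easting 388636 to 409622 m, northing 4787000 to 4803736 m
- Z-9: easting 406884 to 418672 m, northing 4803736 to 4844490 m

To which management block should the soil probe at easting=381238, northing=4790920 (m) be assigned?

The point has easting = 381238 and northing = 4790920.
Only Z-15 satisfies 376000 ≤ easting ≤ 388636 and 4787000 ≤ northing ≤ 4803736.

Z-15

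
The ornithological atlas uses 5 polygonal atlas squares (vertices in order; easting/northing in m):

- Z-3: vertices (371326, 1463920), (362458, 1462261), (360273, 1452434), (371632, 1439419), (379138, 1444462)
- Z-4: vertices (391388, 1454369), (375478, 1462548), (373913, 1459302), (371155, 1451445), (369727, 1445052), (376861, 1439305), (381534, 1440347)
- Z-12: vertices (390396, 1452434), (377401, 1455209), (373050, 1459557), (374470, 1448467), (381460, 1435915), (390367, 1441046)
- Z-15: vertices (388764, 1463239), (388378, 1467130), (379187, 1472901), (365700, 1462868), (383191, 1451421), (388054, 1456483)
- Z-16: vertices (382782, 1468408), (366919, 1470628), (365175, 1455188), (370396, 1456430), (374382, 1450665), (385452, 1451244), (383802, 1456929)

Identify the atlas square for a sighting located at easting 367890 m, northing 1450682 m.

Cast a ray rightward from (367890, 1450682). For each polygon, the edges (by vertex number in listed order) whose endpoints lie on opposite sides of northing = 1450682, where each meets that height, and whether that is right or left of the point:
Z-3: 3–4 at easting≈361802.1 (left), 5–1 at easting≈376640.8 (right) → 1 crossing.
Z-4: 4–5 at easting≈370984.6 (right), 7–1 at easting≈388797.0 (right) → 2 crossings.
Z-12: 3–4 at easting≈374186.4 (right), 6–1 at easting≈390391.5 (right) → 2 crossings.
Z-15: no edge straddles that height → 0 crossings.
Z-16: 4–5 at easting≈374370.2 (right), 5–6 at easting≈374707.0 (right) → 2 crossings.
Only Z-3 has an odd count, so the point is inside Z-3.

Z-3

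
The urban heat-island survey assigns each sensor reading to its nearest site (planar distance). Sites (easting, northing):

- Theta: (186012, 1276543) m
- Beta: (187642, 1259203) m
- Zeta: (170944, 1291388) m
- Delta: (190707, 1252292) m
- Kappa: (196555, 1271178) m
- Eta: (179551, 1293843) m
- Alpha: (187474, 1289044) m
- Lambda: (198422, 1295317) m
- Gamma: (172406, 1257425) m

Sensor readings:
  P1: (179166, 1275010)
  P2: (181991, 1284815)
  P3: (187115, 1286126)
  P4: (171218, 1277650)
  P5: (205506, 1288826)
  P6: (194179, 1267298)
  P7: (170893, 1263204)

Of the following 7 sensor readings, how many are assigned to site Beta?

P1 → Theta
P2 → Alpha
P3 → Alpha
P4 → Zeta
P5 → Lambda
P6 → Kappa
P7 → Gamma
0 of the 7 go to Beta.

0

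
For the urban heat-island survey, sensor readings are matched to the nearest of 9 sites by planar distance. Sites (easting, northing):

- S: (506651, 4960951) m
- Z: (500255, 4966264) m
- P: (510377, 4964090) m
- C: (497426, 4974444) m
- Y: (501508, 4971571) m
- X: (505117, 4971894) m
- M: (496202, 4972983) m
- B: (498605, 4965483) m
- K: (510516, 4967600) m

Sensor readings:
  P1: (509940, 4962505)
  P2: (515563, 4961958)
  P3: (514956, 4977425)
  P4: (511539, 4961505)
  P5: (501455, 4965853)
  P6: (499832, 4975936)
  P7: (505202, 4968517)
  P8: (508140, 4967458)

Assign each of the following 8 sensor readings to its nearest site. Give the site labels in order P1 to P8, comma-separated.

P1 → P (d²=2703194.00)
P2 → P (d²=31440020.00)
P3 → K (d²=116244225.00)
P4 → P (d²=8032469.00)
P5 → Z (d²=1608921.00)
P6 → C (d²=8014900.00)
P7 → X (d²=11411354.00)
P8 → K (d²=5665540.00)

P, P, K, P, Z, C, X, K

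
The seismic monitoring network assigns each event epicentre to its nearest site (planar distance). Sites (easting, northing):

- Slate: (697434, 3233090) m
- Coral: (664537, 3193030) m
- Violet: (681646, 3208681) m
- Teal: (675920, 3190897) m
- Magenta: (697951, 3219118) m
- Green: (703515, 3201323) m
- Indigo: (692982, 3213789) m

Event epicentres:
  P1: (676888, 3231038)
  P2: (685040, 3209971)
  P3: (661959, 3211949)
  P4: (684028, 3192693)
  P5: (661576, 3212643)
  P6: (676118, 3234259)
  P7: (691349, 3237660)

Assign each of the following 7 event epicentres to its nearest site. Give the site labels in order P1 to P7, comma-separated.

P1 → Slate (d²=426348820.00)
P2 → Violet (d²=13183336.00)
P3 → Coral (d²=364574645.00)
P4 → Teal (d²=68965280.00)
P5 → Coral (d²=393437290.00)
P6 → Slate (d²=455738417.00)
P7 → Slate (d²=57912125.00)

Slate, Violet, Coral, Teal, Coral, Slate, Slate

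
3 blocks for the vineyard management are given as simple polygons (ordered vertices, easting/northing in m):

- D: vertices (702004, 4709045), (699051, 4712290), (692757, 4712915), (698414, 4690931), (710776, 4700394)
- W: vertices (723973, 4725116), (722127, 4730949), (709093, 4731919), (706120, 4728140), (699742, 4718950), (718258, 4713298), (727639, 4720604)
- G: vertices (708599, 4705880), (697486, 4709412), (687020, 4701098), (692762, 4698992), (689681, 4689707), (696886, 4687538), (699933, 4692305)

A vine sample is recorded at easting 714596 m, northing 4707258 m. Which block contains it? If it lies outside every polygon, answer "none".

Cast a ray rightward from (714596, 4707258). For each polygon, the edges (by vertex number in listed order) whose endpoints lie on opposite sides of northing = 4707258, where each meets that height, and whether that is right or left of the point:
D: 3–4 at easting≈694212.7 (left), 5–1 at easting≈703816.0 (left) → 0 crossings.
W: no edge straddles that height → 0 crossings.
G: 1–2 at easting≈704263.3 (left), 2–3 at easting≈694774.5 (left) → 0 crossings.
All counts are even, so the point lies outside every listed polygon.

none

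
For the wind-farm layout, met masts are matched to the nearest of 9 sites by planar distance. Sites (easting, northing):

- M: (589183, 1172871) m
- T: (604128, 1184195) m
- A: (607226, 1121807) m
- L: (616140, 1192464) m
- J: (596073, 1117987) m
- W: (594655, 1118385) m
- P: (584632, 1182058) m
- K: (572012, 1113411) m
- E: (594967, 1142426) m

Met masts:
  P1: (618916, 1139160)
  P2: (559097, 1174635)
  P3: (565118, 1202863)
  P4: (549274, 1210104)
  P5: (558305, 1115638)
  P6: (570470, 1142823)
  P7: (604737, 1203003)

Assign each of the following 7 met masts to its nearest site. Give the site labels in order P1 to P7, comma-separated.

A, P, P, P, K, E, L

P1 → A (d²=437782709.00)
P2 → P (d²=707137154.00)
P3 → P (d²=813644221.00)
P4 → P (d²=2036766280.00)
P5 → K (d²=192841378.00)
P6 → E (d²=600260618.00)
P7 → L (d²=241098930.00)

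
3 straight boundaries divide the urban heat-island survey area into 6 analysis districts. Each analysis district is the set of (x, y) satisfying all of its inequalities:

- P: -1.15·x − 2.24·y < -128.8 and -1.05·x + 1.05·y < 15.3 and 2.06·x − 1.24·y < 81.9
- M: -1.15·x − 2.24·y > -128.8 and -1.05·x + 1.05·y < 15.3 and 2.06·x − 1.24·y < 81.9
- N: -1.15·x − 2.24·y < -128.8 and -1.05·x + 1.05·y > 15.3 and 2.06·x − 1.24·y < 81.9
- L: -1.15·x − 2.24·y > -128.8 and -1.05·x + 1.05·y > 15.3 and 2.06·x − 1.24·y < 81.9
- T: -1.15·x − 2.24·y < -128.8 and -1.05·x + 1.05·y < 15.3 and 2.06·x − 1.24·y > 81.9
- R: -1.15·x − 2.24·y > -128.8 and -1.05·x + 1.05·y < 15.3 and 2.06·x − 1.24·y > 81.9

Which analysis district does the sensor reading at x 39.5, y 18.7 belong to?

M

-1.15·39.5 − 2.24·18.7 = -87.313, which is > -128.8
-1.05·39.5 + 1.05·18.7 = -21.840, which is < 15.3
2.06·39.5 − 1.24·18.7 = 58.182, which is < 81.9
This sign pattern matches M.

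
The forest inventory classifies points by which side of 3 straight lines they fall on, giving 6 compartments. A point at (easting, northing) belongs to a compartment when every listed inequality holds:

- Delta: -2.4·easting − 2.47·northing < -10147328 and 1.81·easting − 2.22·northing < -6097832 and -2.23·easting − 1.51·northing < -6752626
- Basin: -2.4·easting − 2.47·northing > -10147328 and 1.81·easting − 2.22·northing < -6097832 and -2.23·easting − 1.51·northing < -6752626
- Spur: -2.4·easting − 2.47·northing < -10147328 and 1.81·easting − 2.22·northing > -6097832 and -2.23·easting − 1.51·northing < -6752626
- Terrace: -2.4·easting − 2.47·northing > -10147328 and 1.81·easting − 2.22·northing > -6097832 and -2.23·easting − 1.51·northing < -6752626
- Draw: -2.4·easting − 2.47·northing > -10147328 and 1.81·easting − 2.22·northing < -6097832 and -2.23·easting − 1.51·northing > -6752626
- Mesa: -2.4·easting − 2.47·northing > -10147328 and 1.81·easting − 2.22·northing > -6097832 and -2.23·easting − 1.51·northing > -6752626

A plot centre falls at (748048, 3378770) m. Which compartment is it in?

Basin

-2.4·748048 − 2.47·3378770 = -10140877.100, which is > -10147328
1.81·748048 − 2.22·3378770 = -6146902.520, which is < -6097832
-2.23·748048 − 1.51·3378770 = -6770089.740, which is < -6752626
This sign pattern matches Basin.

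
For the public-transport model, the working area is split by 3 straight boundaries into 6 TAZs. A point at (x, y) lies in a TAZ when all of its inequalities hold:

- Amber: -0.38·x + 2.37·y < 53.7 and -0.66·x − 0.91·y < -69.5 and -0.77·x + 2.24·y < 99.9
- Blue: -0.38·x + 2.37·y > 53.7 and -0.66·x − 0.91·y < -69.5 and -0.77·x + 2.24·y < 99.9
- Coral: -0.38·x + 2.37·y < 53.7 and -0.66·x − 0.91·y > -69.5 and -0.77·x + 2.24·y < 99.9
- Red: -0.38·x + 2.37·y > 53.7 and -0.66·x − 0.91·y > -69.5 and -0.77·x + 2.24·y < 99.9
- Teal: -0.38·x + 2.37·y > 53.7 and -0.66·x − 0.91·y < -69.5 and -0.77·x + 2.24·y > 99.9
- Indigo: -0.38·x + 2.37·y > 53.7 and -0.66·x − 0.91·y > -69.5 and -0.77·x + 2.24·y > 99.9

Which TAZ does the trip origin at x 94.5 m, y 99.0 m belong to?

Teal

-0.38·94.5 + 2.37·99.0 = 198.720, which is > 53.7
-0.66·94.5 − 0.91·99.0 = -152.460, which is < -69.5
-0.77·94.5 + 2.24·99.0 = 148.995, which is > 99.9
This sign pattern matches Teal.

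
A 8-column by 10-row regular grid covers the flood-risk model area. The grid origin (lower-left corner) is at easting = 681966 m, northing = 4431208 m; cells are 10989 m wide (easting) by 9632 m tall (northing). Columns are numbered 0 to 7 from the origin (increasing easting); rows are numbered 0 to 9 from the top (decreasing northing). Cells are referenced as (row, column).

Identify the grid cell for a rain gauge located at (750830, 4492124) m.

(3, 6)

Column index: ⌊(750830 − 681966) / 10989⌋ = ⌊6.267⌋ = 6
Row offset from origin: ⌊(4492124 − 4431208) / 9632⌋ = ⌊6.324⌋ = 6 → row 3 (counted from top)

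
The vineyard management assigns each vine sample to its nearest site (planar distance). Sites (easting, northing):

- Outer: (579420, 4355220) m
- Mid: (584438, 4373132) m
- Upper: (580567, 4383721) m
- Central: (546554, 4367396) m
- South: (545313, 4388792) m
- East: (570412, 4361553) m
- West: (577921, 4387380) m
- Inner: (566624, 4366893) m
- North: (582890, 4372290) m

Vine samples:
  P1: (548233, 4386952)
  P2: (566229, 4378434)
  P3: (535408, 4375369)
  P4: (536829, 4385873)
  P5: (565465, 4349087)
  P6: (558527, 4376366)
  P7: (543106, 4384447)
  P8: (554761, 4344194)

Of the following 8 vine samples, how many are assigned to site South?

P1 → South
P2 → Inner
P3 → Central
P4 → South
P5 → East
P6 → Inner
P7 → South
P8 → East
3 of the 8 go to South.

3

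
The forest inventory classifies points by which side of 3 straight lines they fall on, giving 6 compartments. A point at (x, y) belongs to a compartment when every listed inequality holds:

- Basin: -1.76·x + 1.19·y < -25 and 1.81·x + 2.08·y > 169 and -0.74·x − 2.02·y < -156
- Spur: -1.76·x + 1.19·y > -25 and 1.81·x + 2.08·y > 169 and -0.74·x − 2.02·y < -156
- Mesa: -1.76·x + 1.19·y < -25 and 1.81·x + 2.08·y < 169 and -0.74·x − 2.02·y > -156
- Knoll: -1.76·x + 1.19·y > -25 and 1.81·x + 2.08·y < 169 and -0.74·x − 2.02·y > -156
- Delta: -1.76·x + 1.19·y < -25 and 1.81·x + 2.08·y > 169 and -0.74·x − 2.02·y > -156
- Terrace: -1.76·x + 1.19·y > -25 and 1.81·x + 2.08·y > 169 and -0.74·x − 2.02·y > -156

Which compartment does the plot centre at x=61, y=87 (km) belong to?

-1.76·61 + 1.19·87 = -3.830, which is > -25
1.81·61 + 2.08·87 = 291.370, which is > 169
-0.74·61 − 2.02·87 = -220.880, which is < -156
This sign pattern matches Spur.

Spur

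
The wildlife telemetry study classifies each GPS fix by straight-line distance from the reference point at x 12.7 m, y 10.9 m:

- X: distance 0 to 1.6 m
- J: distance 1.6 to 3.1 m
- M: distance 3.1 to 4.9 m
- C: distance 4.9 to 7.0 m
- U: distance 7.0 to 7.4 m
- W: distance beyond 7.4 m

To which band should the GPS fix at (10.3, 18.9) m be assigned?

Distance = √((10.3−12.7)² + (18.9−10.9)²) = √(5.760 + 64.000) = 8.352 m.
7.4 ≤ 8.352 < ∞ → W.

W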